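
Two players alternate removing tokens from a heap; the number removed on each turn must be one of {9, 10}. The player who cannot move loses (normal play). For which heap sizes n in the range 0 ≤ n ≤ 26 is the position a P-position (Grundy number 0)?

G(0) = 0
G(1) = mex{} = 0
G(2) = mex{} = 0
G(3) = mex{} = 0
G(4) = mex{} = 0
G(5) = mex{} = 0
G(6) = mex{} = 0
G(7) = mex{} = 0
G(8) = mex{} = 0
G(9) = mex{0} = 1
G(10) = mex{0,0} = 1
G(11) = mex{0,0} = 1
G(12) = mex{0,0} = 1
G(13) = mex{0,0} = 1
G(14) = mex{0,0} = 1
G(15) = mex{0,0} = 1
G(16) = mex{0,0} = 1
G(17) = mex{0,0} = 1
G(18) = mex{1,0} = 2
G(19) = mex{1,1} = 0
G(20) = mex{1,1} = 0
G(21) = mex{1,1} = 0
G(22) = mex{1,1} = 0
G(23) = mex{1,1} = 0
G(24) = mex{1,1} = 0
G(25) = mex{1,1} = 0
G(26) = mex{1,1} = 0
P-positions are exactly the n with G(n) = 0.

0, 1, 2, 3, 4, 5, 6, 7, 8, 19, 20, 21, 22, 23, 24, 25, 26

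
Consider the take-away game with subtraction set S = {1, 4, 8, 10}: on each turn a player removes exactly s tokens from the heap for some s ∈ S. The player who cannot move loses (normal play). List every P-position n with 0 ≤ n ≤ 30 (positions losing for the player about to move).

n :  0  1  2  3  4  5  6  7  8  9 10 11 12 13 14 15 16 17 18 19 20 21 22 23 24 25 26 27 28 29 30
G :  0  1  0  1  2  0  1  0  1  2  3  2  3  4  0  1  0  1  2  0  1  0  1  2  3  2  3  4  0  1  0
P-positions are exactly the n with G(n) = 0.

0, 2, 5, 7, 14, 16, 19, 21, 28, 30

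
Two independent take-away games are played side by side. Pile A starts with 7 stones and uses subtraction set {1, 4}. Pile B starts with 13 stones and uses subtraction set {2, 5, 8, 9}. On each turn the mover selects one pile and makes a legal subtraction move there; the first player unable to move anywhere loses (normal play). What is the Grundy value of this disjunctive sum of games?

1

Pile A, S = {1, 4}:
n : 0 1 2 3 4 5 6 7
G : 0 1 0 1 2 0 1 0
G_A(7) = 0.
Pile B, S = {2, 5, 8, 9}:
G(0) = 0
G(1) = mex{} = 0
G(2) = mex{0} = 1
G(3) = mex{0} = 1
G(4) = mex{1} = 0
G(5) = mex{1,0} = 2
G(6) = mex{0,0} = 1
G(7) = mex{2,1} = 0
G(8) = mex{1,1,0} = 2
G(9) = mex{0,0,0,0} = 1
G(10) = mex{2,2,1,0} = 3
G(11) = mex{1,1,1,1} = 0
G(12) = mex{3,0,0,1} = 2
G(13) = mex{0,2,2,0} = 1
G_B(13) = 1.
Combined Grundy value = 0 ⊕ 1 = 1.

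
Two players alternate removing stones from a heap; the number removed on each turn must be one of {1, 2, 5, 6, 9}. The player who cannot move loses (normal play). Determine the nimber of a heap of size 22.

n :  0  1  2  3  4  5  6  7  8  9 10 11 12 13 14 15 16 17 18 19 20 21 22
G :  0  1  2  0  1  2  3  0  1  2  0  1  2  3  0  1  2  0  1  2  3  0  1

1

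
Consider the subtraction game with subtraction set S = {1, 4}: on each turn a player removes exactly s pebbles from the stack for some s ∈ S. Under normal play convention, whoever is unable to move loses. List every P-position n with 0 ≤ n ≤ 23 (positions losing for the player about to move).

n :  0  1  2  3  4  5  6  7  8  9 10 11 12 13 14 15 16 17 18 19 20 21 22 23
G :  0  1  0  1  2  0  1  0  1  2  0  1  0  1  2  0  1  0  1  2  0  1  0  1
P-positions are exactly the n with G(n) = 0.

0, 2, 5, 7, 10, 12, 15, 17, 20, 22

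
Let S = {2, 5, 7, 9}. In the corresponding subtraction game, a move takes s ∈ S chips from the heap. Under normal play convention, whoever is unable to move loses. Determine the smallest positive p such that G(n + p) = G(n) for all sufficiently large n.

26

n :  0  1  2  3  4  5  6  7  8  9 10 11 12 13 14 15 16 17 18 19 20 21 22 23 24 25 26 27 28 29 30 31 32 33 34 35 36 37 38 39 40 41 42 43 44 45 46 47 48 49 50 51 52 53
G :  0  0  1  1  0  2  1  3  2  2  3  3  0  4  1  0  0  1  1  2  2  3  3  2  4  3  0  0  1  1  0  2  1  3  2  2  3  3  0  4  1  0  0  1  1  2  2  3  3  2  4  3  0  0
G(n+26) = G(n) holds for n = 0,…,8 (a full window of length max(S) = 9), so the sequence is purely periodic with period 26.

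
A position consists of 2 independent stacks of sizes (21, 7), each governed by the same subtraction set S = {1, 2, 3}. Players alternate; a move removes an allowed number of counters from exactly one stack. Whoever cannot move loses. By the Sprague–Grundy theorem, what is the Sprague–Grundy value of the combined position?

All stacks use S = {1, 2, 3}:
n :  0  1  2  3  4  5  6  7  8  9 10 11 12 13 14 15 16 17 18 19 20 21
G :  0  1  2  3  0  1  2  3  0  1  2  3  0  1  2  3  0  1  2  3  0  1
Stack A: G(21) = 1.
Stack B: G(7) = 3.
Combined Grundy value = 1 ⊕ 3 = 2.

2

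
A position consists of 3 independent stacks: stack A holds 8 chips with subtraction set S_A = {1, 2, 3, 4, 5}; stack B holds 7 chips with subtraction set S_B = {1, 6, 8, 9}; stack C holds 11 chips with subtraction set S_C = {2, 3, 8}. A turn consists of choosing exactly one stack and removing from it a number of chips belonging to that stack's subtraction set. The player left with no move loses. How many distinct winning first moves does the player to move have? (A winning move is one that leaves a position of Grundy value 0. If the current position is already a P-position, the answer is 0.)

3

Stack A, S = {1, 2, 3, 4, 5}:
n : 0 1 2 3 4 5 6 7 8
G : 0 1 2 3 4 5 0 1 2
G_A(8) = 2.
Stack B, S = {1, 6, 8, 9}:
n : 0 1 2 3 4 5 6 7
G : 0 1 0 1 0 1 2 0
G_B(7) = 0.
Stack C, S = {2, 3, 8}:
n :  0  1  2  3  4  5  6  7  8  9 10 11
G :  0  0  1  1  2  0  0  1  1  2  0  0
G_C(11) = 0.
Combined Grundy value = 2 ⊕ 0 ⊕ 0 = 2.
A winning move leaves total XOR = 0, i.e. changes one component's Grundy value g to g ⊕ X where X is the current total.
Stack A: need g' = 2⊕2 = 0. Options: 8−1→G=1, 8−2→G=0, 8−3→G=5, 8−4→G=4, 8−5→G=3. Hits: 1.
Stack B: need g' = 0⊕2 = 2. Options: 7−1→G=2, 7−6→G=1. Hits: 1.
Stack C: need g' = 0⊕2 = 2. Options: 11−2→G=2, 11−3→G=1, 11−8→G=1. Hits: 1.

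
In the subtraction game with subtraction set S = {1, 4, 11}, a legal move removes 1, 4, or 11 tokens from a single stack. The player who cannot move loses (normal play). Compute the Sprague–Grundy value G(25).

0

G(0) = 0
G(1) = mex{0} = 1
G(2) = mex{1} = 0
G(3) = mex{0} = 1
G(4) = mex{1,0} = 2
G(5) = mex{2,1} = 0
G(6) = mex{0,0} = 1
G(7) = mex{1,1} = 0
G(8) = mex{0,2} = 1
G(9) = mex{1,0} = 2
G(10) = mex{2,1} = 0
G(11) = mex{0,0,0} = 1
G(12) = mex{1,1,1} = 0
G(13) = mex{0,2,0} = 1
G(14) = mex{1,0,1} = 2
G(15) = mex{2,1,2} = 0
G(16) = mex{0,0,0} = 1
G(17) = mex{1,1,1} = 0
G(18) = mex{0,2,0} = 1
G(19) = mex{1,0,1} = 2
G(20) = mex{2,1,2} = 0
G(21) = mex{0,0,0} = 1
G(22) = mex{1,1,1} = 0
G(23) = mex{0,2,0} = 1
G(24) = mex{1,0,1} = 2
G(25) = mex{2,1,2} = 0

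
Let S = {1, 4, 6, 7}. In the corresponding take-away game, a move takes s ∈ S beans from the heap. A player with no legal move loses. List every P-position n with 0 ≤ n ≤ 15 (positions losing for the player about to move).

G(0) = 0
G(1) = mex{0} = 1
G(2) = mex{1} = 0
G(3) = mex{0} = 1
G(4) = mex{1,0} = 2
G(5) = mex{2,1} = 0
G(6) = mex{0,0,0} = 1
G(7) = mex{1,1,1,0} = 2
G(8) = mex{2,2,0,1} = 3
G(9) = mex{3,0,1,0} = 2
G(10) = mex{2,1,2,1} = 0
G(11) = mex{0,2,0,2} = 1
G(12) = mex{1,3,1,0} = 2
G(13) = mex{2,2,2,1} = 0
G(14) = mex{0,0,3,2} = 1
G(15) = mex{1,1,2,3} = 0
P-positions are exactly the n with G(n) = 0.

0, 2, 5, 10, 13, 15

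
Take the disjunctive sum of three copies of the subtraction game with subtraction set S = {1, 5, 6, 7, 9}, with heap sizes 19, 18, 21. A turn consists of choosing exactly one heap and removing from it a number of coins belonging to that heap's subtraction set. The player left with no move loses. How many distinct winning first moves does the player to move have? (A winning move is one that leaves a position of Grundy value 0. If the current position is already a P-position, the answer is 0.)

All heaps use S = {1, 5, 6, 7, 9}:
n :  0  1  2  3  4  5  6  7  8  9 10 11 12 13 14 15 16 17 18 19 20 21
G :  0  1  0  1  0  1  2  3  2  3  2  3  0  1  0  1  0  1  2  3  2  3
Heap A: G(19) = 3.
Heap B: G(18) = 2.
Heap C: G(21) = 3.
Combined Grundy value = 3 ⊕ 2 ⊕ 3 = 2.
A winning move leaves total XOR = 0, i.e. changes one component's Grundy value g to g ⊕ X where X is the current total.
Heap A: need g' = 3⊕2 = 1. Options: 19−1→G=2, 19−5→G=0, 19−6→G=1, 19−7→G=0, 19−9→G=2. Hits: 1.
Heap B: need g' = 2⊕2 = 0. Options: 18−1→G=1, 18−5→G=1, 18−6→G=0, 18−7→G=3, 18−9→G=3. Hits: 1.
Heap C: need g' = 3⊕2 = 1. Options: 21−1→G=2, 21−5→G=0, 21−6→G=1, 21−7→G=0, 21−9→G=0. Hits: 1.

3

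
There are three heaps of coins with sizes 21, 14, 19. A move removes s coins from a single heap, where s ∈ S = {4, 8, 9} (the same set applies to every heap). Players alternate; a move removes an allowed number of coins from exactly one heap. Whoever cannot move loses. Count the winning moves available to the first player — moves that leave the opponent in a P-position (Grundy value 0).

All heaps use S = {4, 8, 9}:
G(0) = 0
G(1) = mex{} = 0
G(2) = mex{} = 0
G(3) = mex{} = 0
G(4) = mex{0} = 1
G(5) = mex{0} = 1
G(6) = mex{0} = 1
G(7) = mex{0} = 1
G(8) = mex{1,0} = 2
G(9) = mex{1,0,0} = 2
G(10) = mex{1,0,0} = 2
G(11) = mex{1,0,0} = 2
G(12) = mex{2,1,0} = 3
G(13) = mex{2,1,1} = 0
G(14) = mex{2,1,1} = 0
G(15) = mex{2,1,1} = 0
G(16) = mex{3,2,1} = 0
G(17) = mex{0,2,2} = 1
G(18) = mex{0,2,2} = 1
G(19) = mex{0,2,2} = 1
G(20) = mex{0,3,2} = 1
G(21) = mex{1,0,3} = 2
Heap A: G(21) = 2.
Heap B: G(14) = 0.
Heap C: G(19) = 1.
Combined Grundy value = 2 ⊕ 0 ⊕ 1 = 3.
A winning move leaves total XOR = 0, i.e. changes one component's Grundy value g to g ⊕ X where X is the current total.
Heap A: need g' = 2⊕3 = 1. Options: 21−4→G=1, 21−8→G=0, 21−9→G=3. Hits: 1.
Heap B: need g' = 0⊕3 = 3. Options: 14−4→G=2, 14−8→G=1, 14−9→G=1. Hits: 0.
Heap C: need g' = 1⊕3 = 2. Options: 19−4→G=0, 19−8→G=2, 19−9→G=2. Hits: 2.

3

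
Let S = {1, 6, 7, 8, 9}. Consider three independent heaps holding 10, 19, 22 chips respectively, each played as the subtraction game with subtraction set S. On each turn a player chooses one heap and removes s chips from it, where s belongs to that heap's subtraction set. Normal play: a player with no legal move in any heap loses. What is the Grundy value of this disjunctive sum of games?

All heaps use S = {1, 6, 7, 8, 9}:
n :  0  1  2  3  4  5  6  7  8  9 10 11 12 13 14 15 16 17 18 19 20 21 22
G :  0  1  0  1  0  1  2  3  2  3  2  3  4  5  0  1  0  1  0  1  2  3  2
Heap A: G(10) = 2.
Heap B: G(19) = 1.
Heap C: G(22) = 2.
Combined Grundy value = 2 ⊕ 1 ⊕ 2 = 1.

1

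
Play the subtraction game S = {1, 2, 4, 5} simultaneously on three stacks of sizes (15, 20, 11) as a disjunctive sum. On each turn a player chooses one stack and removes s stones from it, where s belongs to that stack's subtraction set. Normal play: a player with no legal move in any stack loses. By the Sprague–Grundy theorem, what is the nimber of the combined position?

All stacks use S = {1, 2, 4, 5}:
G(0) = 0
G(1) = mex{0} = 1
G(2) = mex{1,0} = 2
G(3) = mex{2,1} = 0
G(4) = mex{0,2,0} = 1
G(5) = mex{1,0,1,0} = 2
G(6) = mex{2,1,2,1} = 0
G(7) = mex{0,2,0,2} = 1
G(8) = mex{1,0,1,0} = 2
G(9) = mex{2,1,2,1} = 0
G(10) = mex{0,2,0,2} = 1
G(11) = mex{1,0,1,0} = 2
G(12) = mex{2,1,2,1} = 0
G(13) = mex{0,2,0,2} = 1
G(14) = mex{1,0,1,0} = 2
G(15) = mex{2,1,2,1} = 0
G(16) = mex{0,2,0,2} = 1
G(17) = mex{1,0,1,0} = 2
G(18) = mex{2,1,2,1} = 0
G(19) = mex{0,2,0,2} = 1
G(20) = mex{1,0,1,0} = 2
Stack A: G(15) = 0.
Stack B: G(20) = 2.
Stack C: G(11) = 2.
Combined Grundy value = 0 ⊕ 2 ⊕ 2 = 0.

0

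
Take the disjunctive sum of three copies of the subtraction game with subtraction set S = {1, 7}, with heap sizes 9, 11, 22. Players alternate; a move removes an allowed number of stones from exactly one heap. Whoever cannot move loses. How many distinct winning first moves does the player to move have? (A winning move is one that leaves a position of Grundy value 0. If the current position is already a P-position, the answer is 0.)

0

All heaps use S = {1, 7}:
G(0) = 0
G(1) = mex{0} = 1
G(2) = mex{1} = 0
G(3) = mex{0} = 1
G(4) = mex{1} = 0
G(5) = mex{0} = 1
G(6) = mex{1} = 0
G(7) = mex{0,0} = 1
G(8) = mex{1,1} = 0
G(9) = mex{0,0} = 1
G(10) = mex{1,1} = 0
G(11) = mex{0,0} = 1
G(12) = mex{1,1} = 0
G(13) = mex{0,0} = 1
G(14) = mex{1,1} = 0
G(15) = mex{0,0} = 1
G(16) = mex{1,1} = 0
G(17) = mex{0,0} = 1
G(18) = mex{1,1} = 0
G(19) = mex{0,0} = 1
G(20) = mex{1,1} = 0
G(21) = mex{0,0} = 1
G(22) = mex{1,1} = 0
Heap A: G(9) = 1.
Heap B: G(11) = 1.
Heap C: G(22) = 0.
Combined Grundy value = 1 ⊕ 1 ⊕ 0 = 0.
A winning move leaves total XOR = 0, i.e. changes one component's Grundy value g to g ⊕ X where X is the current total.
Heap A: target g' = 1⊕0 = 1, but every legal move changes the Grundy value (mex property), so 0 moves.
Heap B: target g' = 1⊕0 = 1, but every legal move changes the Grundy value (mex property), so 0 moves.
Heap C: target g' = 0⊕0 = 0, but every legal move changes the Grundy value (mex property), so 0 moves.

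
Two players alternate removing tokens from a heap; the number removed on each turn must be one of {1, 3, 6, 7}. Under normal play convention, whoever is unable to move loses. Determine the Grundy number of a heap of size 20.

n :  0  1  2  3  4  5  6  7  8  9 10 11 12 13 14 15 16 17 18 19 20
G :  0  1  0  1  0  1  2  3  2  3  2  3  0  1  0  1  0  1  2  3  2

2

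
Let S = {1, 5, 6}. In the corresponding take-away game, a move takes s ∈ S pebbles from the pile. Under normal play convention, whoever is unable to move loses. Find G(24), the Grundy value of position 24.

n :  0  1  2  3  4  5  6  7  8  9 10 11 12 13 14 15 16 17 18 19 20 21 22 23 24
G :  0  1  0  1  0  1  2  3  2  3  2  0  1  0  1  0  1  2  3  2  3  2  0  1  0

0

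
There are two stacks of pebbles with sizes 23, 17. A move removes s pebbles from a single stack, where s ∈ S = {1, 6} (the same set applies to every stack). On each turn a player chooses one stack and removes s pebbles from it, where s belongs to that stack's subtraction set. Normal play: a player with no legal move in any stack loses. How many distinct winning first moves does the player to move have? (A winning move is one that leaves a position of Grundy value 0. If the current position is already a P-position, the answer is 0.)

4

All stacks use S = {1, 6}:
G(0) = 0
G(1) = mex{0} = 1
G(2) = mex{1} = 0
G(3) = mex{0} = 1
G(4) = mex{1} = 0
G(5) = mex{0} = 1
G(6) = mex{1,0} = 2
G(7) = mex{2,1} = 0
G(8) = mex{0,0} = 1
G(9) = mex{1,1} = 0
G(10) = mex{0,0} = 1
G(11) = mex{1,1} = 0
G(12) = mex{0,2} = 1
G(13) = mex{1,0} = 2
G(14) = mex{2,1} = 0
G(15) = mex{0,0} = 1
G(16) = mex{1,1} = 0
G(17) = mex{0,0} = 1
G(18) = mex{1,1} = 0
G(19) = mex{0,2} = 1
G(20) = mex{1,0} = 2
G(21) = mex{2,1} = 0
G(22) = mex{0,0} = 1
G(23) = mex{1,1} = 0
Stack A: G(23) = 0.
Stack B: G(17) = 1.
Combined Grundy value = 0 ⊕ 1 = 1.
A winning move leaves total XOR = 0, i.e. changes one component's Grundy value g to g ⊕ X where X is the current total.
Stack A: need g' = 0⊕1 = 1. Options: 23−1→G=1, 23−6→G=1. Hits: 2.
Stack B: need g' = 1⊕1 = 0. Options: 17−1→G=0, 17−6→G=0. Hits: 2.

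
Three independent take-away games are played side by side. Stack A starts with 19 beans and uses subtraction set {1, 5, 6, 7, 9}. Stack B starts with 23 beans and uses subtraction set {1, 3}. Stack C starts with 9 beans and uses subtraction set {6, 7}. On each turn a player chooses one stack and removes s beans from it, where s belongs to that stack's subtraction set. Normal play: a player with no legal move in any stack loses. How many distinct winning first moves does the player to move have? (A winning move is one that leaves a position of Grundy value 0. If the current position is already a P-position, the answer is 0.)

Stack A, S = {1, 5, 6, 7, 9}:
G(0) = 0
G(1) = mex{0} = 1
G(2) = mex{1} = 0
G(3) = mex{0} = 1
G(4) = mex{1} = 0
G(5) = mex{0,0} = 1
G(6) = mex{1,1,0} = 2
G(7) = mex{2,0,1,0} = 3
G(8) = mex{3,1,0,1} = 2
G(9) = mex{2,0,1,0,0} = 3
G(10) = mex{3,1,0,1,1} = 2
G(11) = mex{2,2,1,0,0} = 3
G(12) = mex{3,3,2,1,1} = 0
G(13) = mex{0,2,3,2,0} = 1
G(14) = mex{1,3,2,3,1} = 0
G(15) = mex{0,2,3,2,2} = 1
G(16) = mex{1,3,2,3,3} = 0
G(17) = mex{0,0,3,2,2} = 1
G(18) = mex{1,1,0,3,3} = 2
G(19) = mex{2,0,1,0,2} = 3
G_A(19) = 3.
Stack B, S = {1, 3}:
G(0) = 0
G(1) = mex{0} = 1
G(2) = mex{1} = 0
G(3) = mex{0,0} = 1
G(4) = mex{1,1} = 0
G(5) = mex{0,0} = 1
G(6) = mex{1,1} = 0
G(7) = mex{0,0} = 1
G(8) = mex{1,1} = 0
G(9) = mex{0,0} = 1
G(10) = mex{1,1} = 0
G(11) = mex{0,0} = 1
G(12) = mex{1,1} = 0
G(13) = mex{0,0} = 1
G(14) = mex{1,1} = 0
G(15) = mex{0,0} = 1
G(16) = mex{1,1} = 0
G(17) = mex{0,0} = 1
G(18) = mex{1,1} = 0
G(19) = mex{0,0} = 1
G(20) = mex{1,1} = 0
G(21) = mex{0,0} = 1
G(22) = mex{1,1} = 0
G(23) = mex{0,0} = 1
G_B(23) = 1.
Stack C, S = {6, 7}:
G(0) = 0
G(1) = mex{} = 0
G(2) = mex{} = 0
G(3) = mex{} = 0
G(4) = mex{} = 0
G(5) = mex{} = 0
G(6) = mex{0} = 1
G(7) = mex{0,0} = 1
G(8) = mex{0,0} = 1
G(9) = mex{0,0} = 1
G_C(9) = 1.
Combined Grundy value = 3 ⊕ 1 ⊕ 1 = 3.
A winning move leaves total XOR = 0, i.e. changes one component's Grundy value g to g ⊕ X where X is the current total.
Stack A: need g' = 3⊕3 = 0. Options: 19−1→G=2, 19−5→G=0, 19−6→G=1, 19−7→G=0, 19−9→G=2. Hits: 2.
Stack B: need g' = 1⊕3 = 2. Options: 23−1→G=0, 23−3→G=0. Hits: 0.
Stack C: need g' = 1⊕3 = 2. Options: 9−6→G=0, 9−7→G=0. Hits: 0.

2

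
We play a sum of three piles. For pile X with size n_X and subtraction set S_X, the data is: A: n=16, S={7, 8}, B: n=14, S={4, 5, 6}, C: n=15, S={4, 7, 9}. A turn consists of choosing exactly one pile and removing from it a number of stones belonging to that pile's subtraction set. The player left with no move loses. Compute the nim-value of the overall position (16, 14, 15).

Pile A, S = {7, 8}:
n :  0  1  2  3  4  5  6  7  8  9 10 11 12 13 14 15 16
G :  0  0  0  0  0  0  0  1  1  1  1  1  1  1  2  0  0
G_A(16) = 0.
Pile B, S = {4, 5, 6}:
n :  0  1  2  3  4  5  6  7  8  9 10 11 12 13 14
G :  0  0  0  0  1  1  1  1  2  2  0  0  0  0  1
G_B(14) = 1.
Pile C, S = {4, 7, 9}:
n :  0  1  2  3  4  5  6  7  8  9 10 11 12 13 14 15
G :  0  0  0  0  1  1  1  1  2  2  2  2  3  0  0  0
G_C(15) = 0.
Combined Grundy value = 0 ⊕ 1 ⊕ 0 = 1.

1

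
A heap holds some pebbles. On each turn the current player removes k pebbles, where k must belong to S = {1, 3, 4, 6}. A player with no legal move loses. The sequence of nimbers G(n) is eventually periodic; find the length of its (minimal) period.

7

n :  0  1  2  3  4  5  6  7  8  9 10 11 12 13 14 15
G :  0  1  0  1  2  3  2  0  1  0  1  2  3  2  0  1
G(n+7) = G(n) holds for n = 0,…,5 (a full window of length max(S) = 6), so the sequence is purely periodic with period 7.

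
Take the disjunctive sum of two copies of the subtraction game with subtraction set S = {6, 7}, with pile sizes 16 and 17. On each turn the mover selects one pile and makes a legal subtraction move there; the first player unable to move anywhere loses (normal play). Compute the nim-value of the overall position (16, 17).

0

All piles use S = {6, 7}:
n :  0  1  2  3  4  5  6  7  8  9 10 11 12 13 14 15 16 17
G :  0  0  0  0  0  0  1  1  1  1  1  1  2  0  0  0  0  0
Pile A: G(16) = 0.
Pile B: G(17) = 0.
Combined Grundy value = 0 ⊕ 0 = 0.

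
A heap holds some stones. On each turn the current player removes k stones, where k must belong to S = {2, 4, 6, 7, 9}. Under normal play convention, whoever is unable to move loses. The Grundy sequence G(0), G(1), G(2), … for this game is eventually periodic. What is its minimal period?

G(0) = 0
G(1) = mex{} = 0
G(2) = mex{0} = 1
G(3) = mex{0} = 1
G(4) = mex{1,0} = 2
G(5) = mex{1,0} = 2
G(6) = mex{2,1,0} = 3
G(7) = mex{2,1,0,0} = 3
G(8) = mex{3,2,1,0} = 4
G(9) = mex{3,2,1,1,0} = 4
G(10) = mex{4,3,2,1,0} = 5
G(11) = mex{4,3,2,2,1} = 0
G(12) = mex{5,4,3,2,1} = 0
G(13) = mex{0,4,3,3,2} = 1
G(14) = mex{0,5,4,3,2} = 1
G(15) = mex{1,0,4,4,3} = 2
G(16) = mex{1,0,5,4,3} = 2
G(17) = mex{2,1,0,5,4} = 3
G(18) = mex{2,1,0,0,4} = 3
G(19) = mex{3,2,1,0,5} = 4
G(20) = mex{3,2,1,1,0} = 4
G(21) = mex{4,3,2,1,0} = 5
G(22) = mex{4,3,2,2,1} = 0
G(23) = mex{5,4,3,2,1} = 0
G(n+11) = G(n) holds for n = 0,…,8 (a full window of length max(S) = 9), so the sequence is purely periodic with period 11.

11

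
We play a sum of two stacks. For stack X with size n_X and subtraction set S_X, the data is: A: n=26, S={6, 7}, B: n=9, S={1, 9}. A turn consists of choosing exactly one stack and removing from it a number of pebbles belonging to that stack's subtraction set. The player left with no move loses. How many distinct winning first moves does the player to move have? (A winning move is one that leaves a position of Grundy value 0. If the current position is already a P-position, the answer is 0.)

Stack A, S = {6, 7}:
G(0) = 0
G(1) = mex{} = 0
G(2) = mex{} = 0
G(3) = mex{} = 0
G(4) = mex{} = 0
G(5) = mex{} = 0
G(6) = mex{0} = 1
G(7) = mex{0,0} = 1
G(8) = mex{0,0} = 1
G(9) = mex{0,0} = 1
G(10) = mex{0,0} = 1
G(11) = mex{0,0} = 1
G(12) = mex{1,0} = 2
G(13) = mex{1,1} = 0
G(14) = mex{1,1} = 0
G(15) = mex{1,1} = 0
G(16) = mex{1,1} = 0
G(17) = mex{1,1} = 0
G(18) = mex{2,1} = 0
G(19) = mex{0,2} = 1
G(20) = mex{0,0} = 1
G(21) = mex{0,0} = 1
G(22) = mex{0,0} = 1
G(23) = mex{0,0} = 1
G(24) = mex{0,0} = 1
G(25) = mex{1,0} = 2
G(26) = mex{1,1} = 0
G_A(26) = 0.
Stack B, S = {1, 9}:
n : 0 1 2 3 4 5 6 7 8 9
G : 0 1 0 1 0 1 0 1 0 1
G_B(9) = 1.
Combined Grundy value = 0 ⊕ 1 = 1.
A winning move leaves total XOR = 0, i.e. changes one component's Grundy value g to g ⊕ X where X is the current total.
Stack A: need g' = 0⊕1 = 1. Options: 26−6→G=1, 26−7→G=1. Hits: 2.
Stack B: need g' = 1⊕1 = 0. Options: 9−1→G=0, 9−9→G=0. Hits: 2.

4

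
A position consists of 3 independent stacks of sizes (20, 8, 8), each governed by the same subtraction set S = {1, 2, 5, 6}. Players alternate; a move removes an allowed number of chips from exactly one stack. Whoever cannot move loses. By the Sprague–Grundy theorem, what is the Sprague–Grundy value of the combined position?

All stacks use S = {1, 2, 5, 6}:
G(0) = 0
G(1) = mex{0} = 1
G(2) = mex{1,0} = 2
G(3) = mex{2,1} = 0
G(4) = mex{0,2} = 1
G(5) = mex{1,0,0} = 2
G(6) = mex{2,1,1,0} = 3
G(7) = mex{3,2,2,1} = 0
G(8) = mex{0,3,0,2} = 1
G(9) = mex{1,0,1,0} = 2
G(10) = mex{2,1,2,1} = 0
G(11) = mex{0,2,3,2} = 1
G(12) = mex{1,0,0,3} = 2
G(13) = mex{2,1,1,0} = 3
G(14) = mex{3,2,2,1} = 0
G(15) = mex{0,3,0,2} = 1
G(16) = mex{1,0,1,0} = 2
G(17) = mex{2,1,2,1} = 0
G(18) = mex{0,2,3,2} = 1
G(19) = mex{1,0,0,3} = 2
G(20) = mex{2,1,1,0} = 3
Stack A: G(20) = 3.
Stack B: G(8) = 1.
Stack C: G(8) = 1.
Combined Grundy value = 3 ⊕ 1 ⊕ 1 = 3.

3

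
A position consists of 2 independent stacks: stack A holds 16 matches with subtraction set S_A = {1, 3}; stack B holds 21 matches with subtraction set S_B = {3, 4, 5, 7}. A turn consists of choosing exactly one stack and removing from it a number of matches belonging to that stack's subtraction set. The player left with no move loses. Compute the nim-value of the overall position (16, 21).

0

Stack A, S = {1, 3}:
G(0) = 0
G(1) = mex{0} = 1
G(2) = mex{1} = 0
G(3) = mex{0,0} = 1
G(4) = mex{1,1} = 0
G(5) = mex{0,0} = 1
G(6) = mex{1,1} = 0
G(7) = mex{0,0} = 1
G(8) = mex{1,1} = 0
G(9) = mex{0,0} = 1
G(10) = mex{1,1} = 0
G(11) = mex{0,0} = 1
G(12) = mex{1,1} = 0
G(13) = mex{0,0} = 1
G(14) = mex{1,1} = 0
G(15) = mex{0,0} = 1
G(16) = mex{1,1} = 0
G_A(16) = 0.
Stack B, S = {3, 4, 5, 7}:
n :  0  1  2  3  4  5  6  7  8  9 10 11 12 13 14 15 16 17 18 19 20 21
G :  0  0  0  1  1  1  2  2  2  3  0  0  0  1  1  1  2  2  2  3  0  0
G_B(21) = 0.
Combined Grundy value = 0 ⊕ 0 = 0.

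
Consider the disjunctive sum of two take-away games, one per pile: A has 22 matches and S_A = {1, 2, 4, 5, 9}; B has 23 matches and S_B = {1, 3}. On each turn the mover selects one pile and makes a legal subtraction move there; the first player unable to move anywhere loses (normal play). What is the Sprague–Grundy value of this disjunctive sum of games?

Pile A, S = {1, 2, 4, 5, 9}:
G(0) = 0
G(1) = mex{0} = 1
G(2) = mex{1,0} = 2
G(3) = mex{2,1} = 0
G(4) = mex{0,2,0} = 1
G(5) = mex{1,0,1,0} = 2
G(6) = mex{2,1,2,1} = 0
G(7) = mex{0,2,0,2} = 1
G(8) = mex{1,0,1,0} = 2
G(9) = mex{2,1,2,1,0} = 3
G(10) = mex{3,2,0,2,1} = 4
G(11) = mex{4,3,1,0,2} = 5
G(12) = mex{5,4,2,1,0} = 3
G(13) = mex{3,5,3,2,1} = 0
G(14) = mex{0,3,4,3,2} = 1
G(15) = mex{1,0,5,4,0} = 2
G(16) = mex{2,1,3,5,1} = 0
G(17) = mex{0,2,0,3,2} = 1
G(18) = mex{1,0,1,0,3} = 2
G(19) = mex{2,1,2,1,4} = 0
G(20) = mex{0,2,0,2,5} = 1
G(21) = mex{1,0,1,0,3} = 2
G(22) = mex{2,1,2,1,0} = 3
G_A(22) = 3.
Pile B, S = {1, 3}:
G(0) = 0
G(1) = mex{0} = 1
G(2) = mex{1} = 0
G(3) = mex{0,0} = 1
G(4) = mex{1,1} = 0
G(5) = mex{0,0} = 1
G(6) = mex{1,1} = 0
G(7) = mex{0,0} = 1
G(8) = mex{1,1} = 0
G(9) = mex{0,0} = 1
G(10) = mex{1,1} = 0
G(11) = mex{0,0} = 1
G(12) = mex{1,1} = 0
G(13) = mex{0,0} = 1
G(14) = mex{1,1} = 0
G(15) = mex{0,0} = 1
G(16) = mex{1,1} = 0
G(17) = mex{0,0} = 1
G(18) = mex{1,1} = 0
G(19) = mex{0,0} = 1
G(20) = mex{1,1} = 0
G(21) = mex{0,0} = 1
G(22) = mex{1,1} = 0
G(23) = mex{0,0} = 1
G_B(23) = 1.
Combined Grundy value = 3 ⊕ 1 = 2.

2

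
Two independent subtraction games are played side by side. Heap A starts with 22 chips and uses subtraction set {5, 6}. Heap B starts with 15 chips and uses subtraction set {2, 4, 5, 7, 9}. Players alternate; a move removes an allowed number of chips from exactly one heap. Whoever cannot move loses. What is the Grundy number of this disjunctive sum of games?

Heap A, S = {5, 6}:
n :  0  1  2  3  4  5  6  7  8  9 10 11 12 13 14 15 16 17 18 19 20 21 22
G :  0  0  0  0  0  1  1  1  1  1  2  0  0  0  0  0  1  1  1  1  1  2  0
G_A(22) = 0.
Heap B, S = {2, 4, 5, 7, 9}:
G(0) = 0
G(1) = mex{} = 0
G(2) = mex{0} = 1
G(3) = mex{0} = 1
G(4) = mex{1,0} = 2
G(5) = mex{1,0,0} = 2
G(6) = mex{2,1,0} = 3
G(7) = mex{2,1,1,0} = 3
G(8) = mex{3,2,1,0} = 4
G(9) = mex{3,2,2,1,0} = 4
G(10) = mex{4,3,2,1,0} = 5
G(11) = mex{4,3,3,2,1} = 0
G(12) = mex{5,4,3,2,1} = 0
G(13) = mex{0,4,4,3,2} = 1
G(14) = mex{0,5,4,3,2} = 1
G(15) = mex{1,0,5,4,3} = 2
G_B(15) = 2.
Combined Grundy value = 0 ⊕ 2 = 2.

2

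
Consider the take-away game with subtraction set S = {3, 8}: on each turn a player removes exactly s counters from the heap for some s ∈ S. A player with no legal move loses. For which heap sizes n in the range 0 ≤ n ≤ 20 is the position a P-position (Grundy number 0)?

G(0) = 0
G(1) = mex{} = 0
G(2) = mex{} = 0
G(3) = mex{0} = 1
G(4) = mex{0} = 1
G(5) = mex{0} = 1
G(6) = mex{1} = 0
G(7) = mex{1} = 0
G(8) = mex{1,0} = 2
G(9) = mex{0,0} = 1
G(10) = mex{0,0} = 1
G(11) = mex{2,1} = 0
G(12) = mex{1,1} = 0
G(13) = mex{1,1} = 0
G(14) = mex{0,0} = 1
G(15) = mex{0,0} = 1
G(16) = mex{0,2} = 1
G(17) = mex{1,1} = 0
G(18) = mex{1,1} = 0
G(19) = mex{1,0} = 2
G(20) = mex{0,0} = 1
P-positions are exactly the n with G(n) = 0.

0, 1, 2, 6, 7, 11, 12, 13, 17, 18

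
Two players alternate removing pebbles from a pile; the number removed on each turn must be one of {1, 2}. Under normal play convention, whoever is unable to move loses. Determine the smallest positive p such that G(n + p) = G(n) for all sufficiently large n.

3

n :  0  1  2  3  4  5  6  7  8  9 10 11 12 13 14
G :  0  1  2  0  1  2  0  1  2  0  1  2  0  1  2
G(n+3) = G(n) holds for n = 0,…,1 (a full window of length max(S) = 2), so the sequence is purely periodic with period 3.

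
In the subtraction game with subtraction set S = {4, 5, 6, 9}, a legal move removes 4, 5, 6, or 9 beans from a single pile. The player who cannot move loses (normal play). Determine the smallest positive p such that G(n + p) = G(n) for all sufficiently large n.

n :  0  1  2  3  4  5  6  7  8  9 10 11 12 13 14 15 16 17 18 19 20 21 22 23 24 25 26 27
G :  0  0  0  0  1  1  1  1  2  2  2  2  3  0  0  0  0  1  1  1  1  2  2  2  2  3  0  0
G(n+13) = G(n) holds for n = 0,…,8 (a full window of length max(S) = 9), so the sequence is purely periodic with period 13.

13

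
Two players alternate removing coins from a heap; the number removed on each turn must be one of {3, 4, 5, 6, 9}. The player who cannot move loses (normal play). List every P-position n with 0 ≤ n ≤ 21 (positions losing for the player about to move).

G(0) = 0
G(1) = mex{} = 0
G(2) = mex{} = 0
G(3) = mex{0} = 1
G(4) = mex{0,0} = 1
G(5) = mex{0,0,0} = 1
G(6) = mex{1,0,0,0} = 2
G(7) = mex{1,1,0,0} = 2
G(8) = mex{1,1,1,0} = 2
G(9) = mex{2,1,1,1,0} = 3
G(10) = mex{2,2,1,1,0} = 3
G(11) = mex{2,2,2,1,0} = 3
G(12) = mex{3,2,2,2,1} = 0
G(13) = mex{3,3,2,2,1} = 0
G(14) = mex{3,3,3,2,1} = 0
G(15) = mex{0,3,3,3,2} = 1
G(16) = mex{0,0,3,3,2} = 1
G(17) = mex{0,0,0,3,2} = 1
G(18) = mex{1,0,0,0,3} = 2
G(19) = mex{1,1,0,0,3} = 2
G(20) = mex{1,1,1,0,3} = 2
G(21) = mex{2,1,1,1,0} = 3
P-positions are exactly the n with G(n) = 0.

0, 1, 2, 12, 13, 14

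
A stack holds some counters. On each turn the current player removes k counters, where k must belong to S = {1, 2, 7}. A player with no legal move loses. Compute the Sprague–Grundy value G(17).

2

G(0) = 0
G(1) = mex{0} = 1
G(2) = mex{1,0} = 2
G(3) = mex{2,1} = 0
G(4) = mex{0,2} = 1
G(5) = mex{1,0} = 2
G(6) = mex{2,1} = 0
G(7) = mex{0,2,0} = 1
G(8) = mex{1,0,1} = 2
G(9) = mex{2,1,2} = 0
G(10) = mex{0,2,0} = 1
G(11) = mex{1,0,1} = 2
G(12) = mex{2,1,2} = 0
G(13) = mex{0,2,0} = 1
G(14) = mex{1,0,1} = 2
G(15) = mex{2,1,2} = 0
G(16) = mex{0,2,0} = 1
G(17) = mex{1,0,1} = 2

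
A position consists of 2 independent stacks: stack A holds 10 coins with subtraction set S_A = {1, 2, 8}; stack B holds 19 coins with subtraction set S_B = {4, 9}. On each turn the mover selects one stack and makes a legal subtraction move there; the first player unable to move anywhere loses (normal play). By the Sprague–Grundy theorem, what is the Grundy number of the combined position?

0

Stack A, S = {1, 2, 8}:
n :  0  1  2  3  4  5  6  7  8  9 10
G :  0  1  2  0  1  2  0  1  2  0  1
G_A(10) = 1.
Stack B, S = {4, 9}:
G(0) = 0
G(1) = mex{} = 0
G(2) = mex{} = 0
G(3) = mex{} = 0
G(4) = mex{0} = 1
G(5) = mex{0} = 1
G(6) = mex{0} = 1
G(7) = mex{0} = 1
G(8) = mex{1} = 0
G(9) = mex{1,0} = 2
G(10) = mex{1,0} = 2
G(11) = mex{1,0} = 2
G(12) = mex{0,0} = 1
G(13) = mex{2,1} = 0
G(14) = mex{2,1} = 0
G(15) = mex{2,1} = 0
G(16) = mex{1,1} = 0
G(17) = mex{0,0} = 1
G(18) = mex{0,2} = 1
G(19) = mex{0,2} = 1
G_B(19) = 1.
Combined Grundy value = 1 ⊕ 1 = 0.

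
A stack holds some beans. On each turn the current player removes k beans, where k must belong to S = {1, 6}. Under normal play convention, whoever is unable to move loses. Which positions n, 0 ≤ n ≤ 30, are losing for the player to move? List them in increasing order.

n :  0  1  2  3  4  5  6  7  8  9 10 11 12 13 14 15 16 17 18 19 20 21 22 23 24 25 26 27 28 29 30
G :  0  1  0  1  0  1  2  0  1  0  1  0  1  2  0  1  0  1  0  1  2  0  1  0  1  0  1  2  0  1  0
P-positions are exactly the n with G(n) = 0.

0, 2, 4, 7, 9, 11, 14, 16, 18, 21, 23, 25, 28, 30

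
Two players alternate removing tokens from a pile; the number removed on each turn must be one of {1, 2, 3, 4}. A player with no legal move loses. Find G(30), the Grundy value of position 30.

n :  0  1  2  3  4  5  6  7  8  9 10 11 12 13 14 15 16 17 18 19 20 21 22 23 24 25 26 27 28 29 30
G :  0  1  2  3  4  0  1  2  3  4  0  1  2  3  4  0  1  2  3  4  0  1  2  3  4  0  1  2  3  4  0

0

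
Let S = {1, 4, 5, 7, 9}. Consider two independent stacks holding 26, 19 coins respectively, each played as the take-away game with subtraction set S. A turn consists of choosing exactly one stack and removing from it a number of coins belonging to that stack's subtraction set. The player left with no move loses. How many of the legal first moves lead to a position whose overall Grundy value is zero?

5

All stacks use S = {1, 4, 5, 7, 9}:
G(0) = 0
G(1) = mex{0} = 1
G(2) = mex{1} = 0
G(3) = mex{0} = 1
G(4) = mex{1,0} = 2
G(5) = mex{2,1,0} = 3
G(6) = mex{3,0,1} = 2
G(7) = mex{2,1,0,0} = 3
G(8) = mex{3,2,1,1} = 0
G(9) = mex{0,3,2,0,0} = 1
G(10) = mex{1,2,3,1,1} = 0
G(11) = mex{0,3,2,2,0} = 1
G(12) = mex{1,0,3,3,1} = 2
G(13) = mex{2,1,0,2,2} = 3
G(14) = mex{3,0,1,3,3} = 2
G(15) = mex{2,1,0,0,2} = 3
G(16) = mex{3,2,1,1,3} = 0
G(17) = mex{0,3,2,0,0} = 1
G(18) = mex{1,2,3,1,1} = 0
G(19) = mex{0,3,2,2,0} = 1
G(20) = mex{1,0,3,3,1} = 2
G(21) = mex{2,1,0,2,2} = 3
G(22) = mex{3,0,1,3,3} = 2
G(23) = mex{2,1,0,0,2} = 3
G(24) = mex{3,2,1,1,3} = 0
G(25) = mex{0,3,2,0,0} = 1
G(26) = mex{1,2,3,1,1} = 0
Stack A: G(26) = 0.
Stack B: G(19) = 1.
Combined Grundy value = 0 ⊕ 1 = 1.
A winning move leaves total XOR = 0, i.e. changes one component's Grundy value g to g ⊕ X where X is the current total.
Stack A: need g' = 0⊕1 = 1. Options: 26−1→G=1, 26−4→G=2, 26−5→G=3, 26−7→G=1, 26−9→G=1. Hits: 3.
Stack B: need g' = 1⊕1 = 0. Options: 19−1→G=0, 19−4→G=3, 19−5→G=2, 19−7→G=2, 19−9→G=0. Hits: 2.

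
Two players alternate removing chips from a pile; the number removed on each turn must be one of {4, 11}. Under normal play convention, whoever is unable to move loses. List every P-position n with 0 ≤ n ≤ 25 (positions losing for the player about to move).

0, 1, 2, 3, 8, 9, 10, 15, 16, 17, 18, 23, 24, 25

n :  0  1  2  3  4  5  6  7  8  9 10 11 12 13 14 15 16 17 18 19 20 21 22 23 24 25
G :  0  0  0  0  1  1  1  1  0  0  0  2  1  1  1  0  0  0  0  1  1  1  1  0  0  0
P-positions are exactly the n with G(n) = 0.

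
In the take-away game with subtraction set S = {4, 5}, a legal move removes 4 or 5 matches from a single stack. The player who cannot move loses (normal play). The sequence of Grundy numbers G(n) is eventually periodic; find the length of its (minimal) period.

9

G(0) = 0
G(1) = mex{} = 0
G(2) = mex{} = 0
G(3) = mex{} = 0
G(4) = mex{0} = 1
G(5) = mex{0,0} = 1
G(6) = mex{0,0} = 1
G(7) = mex{0,0} = 1
G(8) = mex{1,0} = 2
G(9) = mex{1,1} = 0
G(10) = mex{1,1} = 0
G(11) = mex{1,1} = 0
G(12) = mex{2,1} = 0
G(13) = mex{0,2} = 1
G(14) = mex{0,0} = 1
G(15) = mex{0,0} = 1
G(16) = mex{0,0} = 1
G(17) = mex{1,0} = 2
G(18) = mex{1,1} = 0
G(19) = mex{1,1} = 0
G(n+9) = G(n) holds for n = 0,…,4 (a full window of length max(S) = 5), so the sequence is purely periodic with period 9.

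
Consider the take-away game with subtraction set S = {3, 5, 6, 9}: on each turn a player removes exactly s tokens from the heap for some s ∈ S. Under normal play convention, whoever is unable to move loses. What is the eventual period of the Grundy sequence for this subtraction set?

12

n :  0  1  2  3  4  5  6  7  8  9 10 11 12 13 14 15 16 17 18 19 20 21 22 23 24 25
G :  0  0  0  1  1  1  2  2  2  3  3  3  0  0  0  1  1  1  2  2  2  3  3  3  0  0
G(n+12) = G(n) holds for n = 0,…,8 (a full window of length max(S) = 9), so the sequence is purely periodic with period 12.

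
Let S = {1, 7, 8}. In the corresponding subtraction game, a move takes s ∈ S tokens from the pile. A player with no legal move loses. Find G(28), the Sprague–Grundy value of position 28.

n :  0  1  2  3  4  5  6  7  8  9 10 11 12 13 14 15 16 17 18 19 20 21 22 23 24 25 26 27 28
G :  0  1  0  1  0  1  0  1  2  3  2  3  2  3  2  0  1  0  1  0  1  0  1  2  3  2  3  2  3

3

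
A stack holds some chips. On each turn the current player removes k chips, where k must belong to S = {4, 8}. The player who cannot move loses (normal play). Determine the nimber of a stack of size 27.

0

G(0) = 0
G(1) = mex{} = 0
G(2) = mex{} = 0
G(3) = mex{} = 0
G(4) = mex{0} = 1
G(5) = mex{0} = 1
G(6) = mex{0} = 1
G(7) = mex{0} = 1
G(8) = mex{1,0} = 2
G(9) = mex{1,0} = 2
G(10) = mex{1,0} = 2
G(11) = mex{1,0} = 2
G(12) = mex{2,1} = 0
G(13) = mex{2,1} = 0
G(14) = mex{2,1} = 0
G(15) = mex{2,1} = 0
G(16) = mex{0,2} = 1
G(17) = mex{0,2} = 1
G(18) = mex{0,2} = 1
G(19) = mex{0,2} = 1
G(20) = mex{1,0} = 2
G(21) = mex{1,0} = 2
G(22) = mex{1,0} = 2
G(23) = mex{1,0} = 2
G(24) = mex{2,1} = 0
G(25) = mex{2,1} = 0
G(26) = mex{2,1} = 0
G(27) = mex{2,1} = 0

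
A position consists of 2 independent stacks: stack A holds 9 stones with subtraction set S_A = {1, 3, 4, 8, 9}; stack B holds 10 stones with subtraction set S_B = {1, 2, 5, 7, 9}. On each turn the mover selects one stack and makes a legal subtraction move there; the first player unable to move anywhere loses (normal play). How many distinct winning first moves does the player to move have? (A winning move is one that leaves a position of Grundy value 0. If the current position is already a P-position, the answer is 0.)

0

Stack A, S = {1, 3, 4, 8, 9}:
n : 0 1 2 3 4 5 6 7 8 9
G : 0 1 0 1 2 3 2 0 1 4
G_A(9) = 4.
Stack B, S = {1, 2, 5, 7, 9}:
n :  0  1  2  3  4  5  6  7  8  9 10
G :  0  1  2  0  1  2  0  1  2  3  4
G_B(10) = 4.
Combined Grundy value = 4 ⊕ 4 = 0.
A winning move leaves total XOR = 0, i.e. changes one component's Grundy value g to g ⊕ X where X is the current total.
Stack A: target g' = 4⊕0 = 4, but every legal move changes the Grundy value (mex property), so 0 moves.
Stack B: target g' = 4⊕0 = 4, but every legal move changes the Grundy value (mex property), so 0 moves.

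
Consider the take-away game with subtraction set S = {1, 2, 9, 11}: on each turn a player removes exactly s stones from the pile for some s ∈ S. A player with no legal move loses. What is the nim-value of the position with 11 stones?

n :  0  1  2  3  4  5  6  7  8  9 10 11
G :  0  1  2  0  1  2  0  1  2  3  0  1

1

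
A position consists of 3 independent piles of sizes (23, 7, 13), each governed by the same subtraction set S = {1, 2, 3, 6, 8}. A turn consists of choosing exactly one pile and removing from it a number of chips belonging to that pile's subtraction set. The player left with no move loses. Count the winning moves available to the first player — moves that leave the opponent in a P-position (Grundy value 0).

4

All piles use S = {1, 2, 3, 6, 8}:
n :  0  1  2  3  4  5  6  7  8  9 10 11 12 13 14 15 16 17 18 19 20 21 22 23
G :  0  1  2  3  0  1  2  3  4  0  1  2  3  0  1  2  3  4  0  1  2  3  0  1
Pile A: G(23) = 1.
Pile B: G(7) = 3.
Pile C: G(13) = 0.
Combined Grundy value = 1 ⊕ 3 ⊕ 0 = 2.
A winning move leaves total XOR = 0, i.e. changes one component's Grundy value g to g ⊕ X where X is the current total.
Pile A: need g' = 1⊕2 = 3. Options: 23−1→G=0, 23−2→G=3, 23−3→G=2, 23−6→G=4, 23−8→G=2. Hits: 1.
Pile B: need g' = 3⊕2 = 1. Options: 7−1→G=2, 7−2→G=1, 7−3→G=0, 7−6→G=1. Hits: 2.
Pile C: need g' = 0⊕2 = 2. Options: 13−1→G=3, 13−2→G=2, 13−3→G=1, 13−6→G=3, 13−8→G=1. Hits: 1.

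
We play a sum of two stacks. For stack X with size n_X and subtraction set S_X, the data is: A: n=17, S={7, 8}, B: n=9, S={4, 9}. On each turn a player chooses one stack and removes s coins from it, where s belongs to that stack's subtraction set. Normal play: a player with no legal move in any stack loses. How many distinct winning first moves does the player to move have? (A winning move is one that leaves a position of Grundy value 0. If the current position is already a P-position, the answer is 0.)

1

Stack A, S = {7, 8}:
G(0) = 0
G(1) = mex{} = 0
G(2) = mex{} = 0
G(3) = mex{} = 0
G(4) = mex{} = 0
G(5) = mex{} = 0
G(6) = mex{} = 0
G(7) = mex{0} = 1
G(8) = mex{0,0} = 1
G(9) = mex{0,0} = 1
G(10) = mex{0,0} = 1
G(11) = mex{0,0} = 1
G(12) = mex{0,0} = 1
G(13) = mex{0,0} = 1
G(14) = mex{1,0} = 2
G(15) = mex{1,1} = 0
G(16) = mex{1,1} = 0
G(17) = mex{1,1} = 0
G_A(17) = 0.
Stack B, S = {4, 9}:
n : 0 1 2 3 4 5 6 7 8 9
G : 0 0 0 0 1 1 1 1 0 2
G_B(9) = 2.
Combined Grundy value = 0 ⊕ 2 = 2.
A winning move leaves total XOR = 0, i.e. changes one component's Grundy value g to g ⊕ X where X is the current total.
Stack A: need g' = 0⊕2 = 2. Options: 17−7→G=1, 17−8→G=1. Hits: 0.
Stack B: need g' = 2⊕2 = 0. Options: 9−4→G=1, 9−9→G=0. Hits: 1.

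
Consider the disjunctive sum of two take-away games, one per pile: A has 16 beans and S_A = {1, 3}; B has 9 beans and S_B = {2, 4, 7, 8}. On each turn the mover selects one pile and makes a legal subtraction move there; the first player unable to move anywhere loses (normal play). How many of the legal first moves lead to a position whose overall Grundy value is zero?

1

Pile A, S = {1, 3}:
G(0) = 0
G(1) = mex{0} = 1
G(2) = mex{1} = 0
G(3) = mex{0,0} = 1
G(4) = mex{1,1} = 0
G(5) = mex{0,0} = 1
G(6) = mex{1,1} = 0
G(7) = mex{0,0} = 1
G(8) = mex{1,1} = 0
G(9) = mex{0,0} = 1
G(10) = mex{1,1} = 0
G(11) = mex{0,0} = 1
G(12) = mex{1,1} = 0
G(13) = mex{0,0} = 1
G(14) = mex{1,1} = 0
G(15) = mex{0,0} = 1
G(16) = mex{1,1} = 0
G_A(16) = 0.
Pile B, S = {2, 4, 7, 8}:
G(0) = 0
G(1) = mex{} = 0
G(2) = mex{0} = 1
G(3) = mex{0} = 1
G(4) = mex{1,0} = 2
G(5) = mex{1,0} = 2
G(6) = mex{2,1} = 0
G(7) = mex{2,1,0} = 3
G(8) = mex{0,2,0,0} = 1
G(9) = mex{3,2,1,0} = 4
G_B(9) = 4.
Combined Grundy value = 0 ⊕ 4 = 4.
A winning move leaves total XOR = 0, i.e. changes one component's Grundy value g to g ⊕ X where X is the current total.
Pile A: need g' = 0⊕4 = 4. Options: 16−1→G=1, 16−3→G=1. Hits: 0.
Pile B: need g' = 4⊕4 = 0. Options: 9−2→G=3, 9−4→G=2, 9−7→G=1, 9−8→G=0. Hits: 1.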